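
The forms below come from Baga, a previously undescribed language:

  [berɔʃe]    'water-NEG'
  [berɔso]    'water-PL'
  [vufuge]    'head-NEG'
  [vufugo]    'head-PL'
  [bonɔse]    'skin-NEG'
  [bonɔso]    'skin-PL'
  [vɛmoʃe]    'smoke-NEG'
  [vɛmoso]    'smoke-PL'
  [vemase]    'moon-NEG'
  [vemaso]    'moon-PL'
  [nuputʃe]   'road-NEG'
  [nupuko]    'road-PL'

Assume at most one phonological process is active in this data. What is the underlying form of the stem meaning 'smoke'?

In [vɛmoʃe] and [vɛmoso] the final segment of 'smoke' alternates: [ʃ] ~ [s].
The stem 'moon' ([vemase], [vemaso]) shows [s] unchanged in both environments, so [s] cannot be basic with [ʃ] derived before the NEG suffix.
The underlying segment must be /ʃ/; palato-alveolar /tʃ/ and /ʃ/ become [k] and [s] when no front vowel follows, yielding [s] there.
Hence 'smoke' is /vɛmoʃ/ underlyingly.

/vɛmoʃ/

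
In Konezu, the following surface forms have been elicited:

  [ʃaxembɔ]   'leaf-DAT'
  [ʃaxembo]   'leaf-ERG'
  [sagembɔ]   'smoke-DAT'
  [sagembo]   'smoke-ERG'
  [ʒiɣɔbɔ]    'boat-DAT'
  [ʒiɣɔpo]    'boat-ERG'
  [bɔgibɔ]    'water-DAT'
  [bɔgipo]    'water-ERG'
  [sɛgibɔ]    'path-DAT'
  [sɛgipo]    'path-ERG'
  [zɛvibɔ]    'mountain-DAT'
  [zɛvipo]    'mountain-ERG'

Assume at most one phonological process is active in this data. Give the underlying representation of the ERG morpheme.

/-po/

The ERG suffix surfaces as [-bo] and [-po], depending on the final segment of the stem.
By contrast the DAT suffix keeps its initial [b] throughout — that segment must be underlying.
The ERG suffix is therefore /-po/ underlyingly, with post-nasal voicing: voiceless stops become voiced after a nasal.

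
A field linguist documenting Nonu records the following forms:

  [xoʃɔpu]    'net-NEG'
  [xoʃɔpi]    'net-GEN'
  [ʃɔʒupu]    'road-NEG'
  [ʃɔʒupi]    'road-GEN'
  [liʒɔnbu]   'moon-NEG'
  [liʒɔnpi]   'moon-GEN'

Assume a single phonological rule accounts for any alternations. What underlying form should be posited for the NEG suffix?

The NEG morpheme has two allomorphs, [-bu] and [-pu].
The GEN suffix, which begins with [p], is invariant after every stem; so [p] is not altered by any rule here.
So the underlying form is /-bu/, and voiced stops become voiceless after a vowel.

/-bu/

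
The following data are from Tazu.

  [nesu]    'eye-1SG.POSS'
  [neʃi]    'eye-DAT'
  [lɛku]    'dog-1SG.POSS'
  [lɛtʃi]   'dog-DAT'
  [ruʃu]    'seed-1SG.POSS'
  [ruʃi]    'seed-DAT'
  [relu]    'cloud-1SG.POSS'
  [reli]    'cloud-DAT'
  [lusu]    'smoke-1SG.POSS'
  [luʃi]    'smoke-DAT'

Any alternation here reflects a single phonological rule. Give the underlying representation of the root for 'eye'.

'eye' shows [s] ~ [ʃ] at the end of the stem ([nesu] vs [neʃi]).
Compare 'seed', with invariant [ʃ] in [ruʃu] and [ruʃi]: an analysis with underlying /ʃ/ and a rule producing [s] before the 1SG.POSS suffix would wrongly predict alternation here too.
So /s/ is underlying, and a rule of palatalization before a front vowel — /k/ and /s/ become palato-alveolar [tʃ] and [ʃ] before a front vowel — gives [ʃ].
So 'eye' = /nes/.

/nes/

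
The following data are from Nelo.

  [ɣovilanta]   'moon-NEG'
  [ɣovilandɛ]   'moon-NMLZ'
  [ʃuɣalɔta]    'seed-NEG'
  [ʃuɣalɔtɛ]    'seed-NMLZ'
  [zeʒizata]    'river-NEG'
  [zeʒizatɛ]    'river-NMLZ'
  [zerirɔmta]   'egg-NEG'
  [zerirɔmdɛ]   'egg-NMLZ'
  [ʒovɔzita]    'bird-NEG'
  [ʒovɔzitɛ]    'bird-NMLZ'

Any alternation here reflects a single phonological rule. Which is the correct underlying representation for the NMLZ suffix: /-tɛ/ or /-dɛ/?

The NMLZ suffix surfaces as [-dɛ] and [-tɛ], depending on the final segment of the stem.
The NEG suffix, which begins with [t], is invariant after every stem; so [t] is not altered by any rule here.
The NMLZ suffix is therefore /-dɛ/ underlyingly, with post-vocalic devoicing: voiced stops become voiceless after a vowel.

/-dɛ/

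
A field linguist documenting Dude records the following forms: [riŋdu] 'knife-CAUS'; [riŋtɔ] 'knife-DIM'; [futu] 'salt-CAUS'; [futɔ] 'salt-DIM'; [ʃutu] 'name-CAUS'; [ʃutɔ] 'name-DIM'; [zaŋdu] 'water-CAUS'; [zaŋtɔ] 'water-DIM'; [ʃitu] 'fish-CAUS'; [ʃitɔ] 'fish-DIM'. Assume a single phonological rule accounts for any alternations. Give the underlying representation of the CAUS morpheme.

/-du/

The CAUS suffix surfaces as [-du] and [-tu], depending on the final segment of the stem.
By contrast the DIM suffix keeps its initial [t] throughout — that segment must be underlying.
So the underlying form is /-du/, and voiced stops become voiceless after a vowel.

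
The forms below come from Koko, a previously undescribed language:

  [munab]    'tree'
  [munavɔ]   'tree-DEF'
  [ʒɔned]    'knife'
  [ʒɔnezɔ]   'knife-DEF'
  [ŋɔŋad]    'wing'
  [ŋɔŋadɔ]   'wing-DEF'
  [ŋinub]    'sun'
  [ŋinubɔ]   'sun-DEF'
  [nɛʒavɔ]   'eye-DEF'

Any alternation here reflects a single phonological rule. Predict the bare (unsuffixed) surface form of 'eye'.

[nɛʒab]

'tree' shows [b] ~ [v] at the end of the stem ([munab] vs [munavɔ]).
Compare 'sun', with invariant [b] in [ŋinub] and [ŋinubɔ]: an analysis with underlying /b/ and a rule producing [v] before the DEF suffix would wrongly predict alternation here too.
Therefore /v/ is basic and [b] is derived by word-final hardening (voiced fricatives become stops word-finally).
The one attested form of 'eye', [nɛʒavɔ], shows underlying /nɛʒav/. Applying the same rule word-finally gives [nɛʒab].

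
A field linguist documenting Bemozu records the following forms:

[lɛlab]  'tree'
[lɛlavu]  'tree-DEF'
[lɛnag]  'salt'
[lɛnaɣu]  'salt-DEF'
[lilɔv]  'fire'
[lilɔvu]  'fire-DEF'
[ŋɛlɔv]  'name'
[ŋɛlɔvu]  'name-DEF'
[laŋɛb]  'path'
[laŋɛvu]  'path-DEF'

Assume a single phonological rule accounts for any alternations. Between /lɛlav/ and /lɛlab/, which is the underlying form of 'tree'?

/lɛlab/

In [lɛlab] and [lɛlavu] the final segment of 'tree' alternates: [b] ~ [v].
If /v/ were underlying and a rule turned it into [b] in isolation, 'name' would also alternate; but it has [v] in both [ŋɛlɔv] and [ŋɛlɔvu].
The alternation reflects intervocalic spirantization: voiced stops become fricatives between vowels. /b/ is underlying.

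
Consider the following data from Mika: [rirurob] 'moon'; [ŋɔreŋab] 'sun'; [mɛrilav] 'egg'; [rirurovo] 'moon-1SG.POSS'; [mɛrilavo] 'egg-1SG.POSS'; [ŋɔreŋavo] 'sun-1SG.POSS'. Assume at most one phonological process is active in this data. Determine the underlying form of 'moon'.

The root 'moon' surfaces as [rirurovo] and [rirurob], with a stem-final [v] ~ [b] alternation.
If /v/ were underlying and a rule turned it into [b] in isolation, 'egg' would also alternate; but it has [v] in both [mɛrilavo] and [mɛrilav].
Therefore /b/ is basic and [v] is derived by intervocalic spirantization (voiced stops become fricatives between vowels).
The underlying form of 'moon' is therefore /rirurob/.

/rirurob/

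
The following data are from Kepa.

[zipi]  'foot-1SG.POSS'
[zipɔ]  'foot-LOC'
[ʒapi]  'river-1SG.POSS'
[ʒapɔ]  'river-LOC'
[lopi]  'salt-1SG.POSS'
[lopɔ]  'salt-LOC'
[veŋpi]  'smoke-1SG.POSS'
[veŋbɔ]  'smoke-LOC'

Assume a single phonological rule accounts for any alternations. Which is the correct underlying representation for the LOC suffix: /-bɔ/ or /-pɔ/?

/-bɔ/

The LOC suffix surfaces as [-bɔ] and [-pɔ], depending on the final segment of the stem.
The 1SG.POSS suffix, which begins with [p], is invariant after every stem; so [p] is not altered by any rule here.
So the underlying form is /-bɔ/, and voiced stops become voiceless after a vowel.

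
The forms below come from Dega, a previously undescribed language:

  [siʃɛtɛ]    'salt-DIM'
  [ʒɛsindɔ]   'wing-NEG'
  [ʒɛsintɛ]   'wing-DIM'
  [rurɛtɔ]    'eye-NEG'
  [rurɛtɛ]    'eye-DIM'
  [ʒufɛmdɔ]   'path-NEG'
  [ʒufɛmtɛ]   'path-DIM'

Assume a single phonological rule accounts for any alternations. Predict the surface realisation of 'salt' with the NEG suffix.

[siʃɛtɔ]

The NEG morpheme has two allomorphs, [-dɔ] and [-tɔ].
The DIM suffix, which begins with [t], is invariant after every stem; so [t] is not altered by any rule here.
So the underlying form is /-dɔ/, and voiced stops become voiceless after a vowel.
After 'salt', which ends in a vowel, the suffix surfaces as [-tɔ], giving [siʃɛtɔ].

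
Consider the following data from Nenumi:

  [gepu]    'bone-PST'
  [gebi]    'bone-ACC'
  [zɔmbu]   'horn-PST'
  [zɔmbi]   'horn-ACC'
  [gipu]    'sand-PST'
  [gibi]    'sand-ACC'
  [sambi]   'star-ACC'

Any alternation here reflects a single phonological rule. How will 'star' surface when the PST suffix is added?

[sambu]

The PST morpheme has two allomorphs, [-bu] and [-pu].
By contrast the ACC suffix keeps its initial [b] throughout — that segment must be underlying.
The PST suffix is therefore /-pu/ underlyingly, with post-nasal voicing: voiceless stops become voiced after a nasal.
After 'star', which ends in a nasal, the suffix surfaces as [-bu], giving [sambu].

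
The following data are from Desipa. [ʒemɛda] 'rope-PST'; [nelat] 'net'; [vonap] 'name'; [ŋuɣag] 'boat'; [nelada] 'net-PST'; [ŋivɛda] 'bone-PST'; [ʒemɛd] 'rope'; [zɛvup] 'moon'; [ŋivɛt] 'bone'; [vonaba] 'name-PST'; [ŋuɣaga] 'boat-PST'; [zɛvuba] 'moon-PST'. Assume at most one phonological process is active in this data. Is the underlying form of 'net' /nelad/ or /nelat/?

/nelat/

In [nelada] and [nelat] the final segment of 'net' alternates: [d] ~ [t].
Compare 'rope', with invariant [d] in [ʒemɛda] and [ʒemɛd]: an analysis with underlying /d/ and a rule producing [t] in isolation would wrongly predict alternation here too.
The alternation reflects intervocalic voicing: voiceless stops become voiced between vowels. /t/ is underlying.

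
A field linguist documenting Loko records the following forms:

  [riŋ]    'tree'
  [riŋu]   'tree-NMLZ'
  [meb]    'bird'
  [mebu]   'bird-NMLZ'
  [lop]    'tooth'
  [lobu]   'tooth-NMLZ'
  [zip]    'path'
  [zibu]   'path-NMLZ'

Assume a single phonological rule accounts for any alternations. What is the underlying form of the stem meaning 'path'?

/zip/

The root 'path' surfaces as [zip] and [zibu], with a stem-final [p] ~ [b] alternation.
Compare 'bird', with invariant [b] in [meb] and [mebu]: an analysis with underlying /b/ and a rule producing [p] in isolation would wrongly predict alternation here too.
Therefore /p/ is basic and [b] is derived by intervocalic voicing (voiceless stops become voiced between vowels).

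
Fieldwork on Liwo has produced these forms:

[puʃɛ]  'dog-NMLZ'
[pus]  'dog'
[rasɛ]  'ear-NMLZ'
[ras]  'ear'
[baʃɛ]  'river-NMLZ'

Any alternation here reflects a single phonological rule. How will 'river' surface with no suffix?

[bas]

The root 'dog' surfaces as [puʃɛ] and [pus], with a stem-final [ʃ] ~ [s] alternation.
But 'ear' keeps [s] in both environments ([rasɛ], [ras]), so there is no rule changing /s/ to [ʃ] before the NMLZ suffix.
The underlying segment must be /ʃ/; palato-alveolar /ʃ/ becomes [s] when no front vowel follows, yielding [s] there.
The one attested form of 'river', [baʃɛ], shows underlying /baʃ/. Applying the same rule when no front vowel follows gives [bas].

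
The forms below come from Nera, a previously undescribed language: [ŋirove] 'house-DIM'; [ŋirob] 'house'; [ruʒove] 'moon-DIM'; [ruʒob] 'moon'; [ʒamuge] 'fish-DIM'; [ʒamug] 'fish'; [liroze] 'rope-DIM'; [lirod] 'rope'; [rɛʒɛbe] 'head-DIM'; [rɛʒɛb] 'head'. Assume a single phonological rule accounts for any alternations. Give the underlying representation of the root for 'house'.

/ŋirov/

The stem for 'house' ends in [v] in [ŋirove] but [b] in [ŋirob].
The stem 'head' ([rɛʒɛbe], [rɛʒɛb]) shows [b] unchanged in both environments, so [b] cannot be basic with [v] derived before the DIM suffix.
So /v/ is underlying, and a rule of word-final hardening — voiced fricatives become stops word-finally — gives [b].
Hence 'house' is /ŋirov/ underlyingly.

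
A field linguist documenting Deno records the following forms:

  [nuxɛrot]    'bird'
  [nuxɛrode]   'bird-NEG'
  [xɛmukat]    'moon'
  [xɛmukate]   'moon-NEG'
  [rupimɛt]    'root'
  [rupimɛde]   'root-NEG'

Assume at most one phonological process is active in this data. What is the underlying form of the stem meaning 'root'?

'root' shows [t] ~ [d] at the end of the stem ([rupimɛt] vs [rupimɛde]).
Compare 'moon', with invariant [t] in [xɛmukat] and [xɛmukate]: an analysis with underlying /t/ and a rule producing [d] before the NEG suffix would wrongly predict alternation here too.
Therefore /d/ is basic and [t] is derived by word-final obstruent devoicing (voiced obstruents become voiceless word-finally).
So 'root' = /rupimɛd/.

/rupimɛd/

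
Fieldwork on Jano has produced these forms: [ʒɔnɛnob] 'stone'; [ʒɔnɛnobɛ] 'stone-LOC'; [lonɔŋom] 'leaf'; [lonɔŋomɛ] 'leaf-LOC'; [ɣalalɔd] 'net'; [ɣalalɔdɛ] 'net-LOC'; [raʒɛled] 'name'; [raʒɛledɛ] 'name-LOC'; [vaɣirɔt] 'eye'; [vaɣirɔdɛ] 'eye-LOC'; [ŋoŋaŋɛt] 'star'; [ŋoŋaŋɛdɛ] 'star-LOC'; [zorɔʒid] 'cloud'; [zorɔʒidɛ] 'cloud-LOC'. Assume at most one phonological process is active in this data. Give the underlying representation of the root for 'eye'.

'eye' shows [t] ~ [d] at the end of the stem ([vaɣirɔt] vs [vaɣirɔdɛ]).
But 'net' keeps [d] in both environments ([ɣalalɔd], [ɣalalɔdɛ]), so there is no rule changing /d/ to [t] in isolation.
The alternation reflects intervocalic voicing: voiceless stops become voiced between vowels. /t/ is underlying.
Hence 'eye' is /vaɣirɔt/ underlyingly.

/vaɣirɔt/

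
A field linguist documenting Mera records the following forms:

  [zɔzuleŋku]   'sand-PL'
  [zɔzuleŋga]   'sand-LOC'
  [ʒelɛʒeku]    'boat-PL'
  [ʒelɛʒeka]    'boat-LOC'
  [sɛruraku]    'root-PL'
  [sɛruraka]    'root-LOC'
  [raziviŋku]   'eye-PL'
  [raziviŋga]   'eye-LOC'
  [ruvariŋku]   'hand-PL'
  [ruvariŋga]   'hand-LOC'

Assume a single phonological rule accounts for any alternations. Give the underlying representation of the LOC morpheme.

The LOC suffix surfaces as [-ga] and [-ka], depending on the final segment of the stem.
The PL suffix, which begins with [k], is invariant after every stem; so [k] is not altered by any rule here.
The LOC suffix is therefore /-ga/ underlyingly, with post-vocalic devoicing: voiced stops become voiceless after a vowel.

/-ga/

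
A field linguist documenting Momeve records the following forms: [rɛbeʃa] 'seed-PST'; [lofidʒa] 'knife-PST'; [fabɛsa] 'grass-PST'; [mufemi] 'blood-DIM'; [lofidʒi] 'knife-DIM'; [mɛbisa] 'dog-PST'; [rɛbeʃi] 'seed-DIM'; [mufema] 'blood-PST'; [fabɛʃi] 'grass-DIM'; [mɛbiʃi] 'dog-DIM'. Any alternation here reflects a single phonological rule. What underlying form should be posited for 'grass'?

/fabɛs/

The stem for 'grass' ends in [s] in [fabɛsa] but [ʃ] in [fabɛʃi].
But 'seed' keeps [ʃ] in both environments ([rɛbeʃa], [rɛbeʃi]), so there is no rule changing /ʃ/ to [s] before the PST suffix.
The alternation reflects palatalization before a front vowel: /s/ becomes palato-alveolar [ʃ] before a front vowel. /s/ is underlying.
The underlying form of 'grass' is therefore /fabɛs/.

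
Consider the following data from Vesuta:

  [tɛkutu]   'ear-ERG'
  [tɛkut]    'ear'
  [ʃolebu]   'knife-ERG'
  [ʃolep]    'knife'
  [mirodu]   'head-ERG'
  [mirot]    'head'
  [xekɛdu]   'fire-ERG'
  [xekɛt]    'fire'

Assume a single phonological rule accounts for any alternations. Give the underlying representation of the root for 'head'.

/mirod/

The root 'head' surfaces as [mirodu] and [mirot], with a stem-final [d] ~ [t] alternation.
Compare 'ear', with invariant [t] in [tɛkutu] and [tɛkut]: an analysis with underlying /t/ and a rule producing [d] before the ERG suffix would wrongly predict alternation here too.
So /d/ is underlying, and a rule of word-final obstruent devoicing — voiced obstruents become voiceless word-finally — gives [t].
So 'head' = /mirod/.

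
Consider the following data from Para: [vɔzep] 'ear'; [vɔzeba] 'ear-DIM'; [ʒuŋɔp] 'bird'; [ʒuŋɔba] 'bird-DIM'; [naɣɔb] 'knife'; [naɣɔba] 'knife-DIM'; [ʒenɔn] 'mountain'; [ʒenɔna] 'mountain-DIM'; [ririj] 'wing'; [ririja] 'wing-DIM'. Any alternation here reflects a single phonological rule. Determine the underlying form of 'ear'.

/vɔzep/

The stem for 'ear' ends in [p] in [vɔzep] but [b] in [vɔzeba].
But 'knife' keeps [b] in both environments ([naɣɔb], [naɣɔba]), so there is no rule changing /b/ to [p] in isolation.
Therefore /p/ is basic and [b] is derived by intervocalic voicing (voiceless stops become voiced between vowels).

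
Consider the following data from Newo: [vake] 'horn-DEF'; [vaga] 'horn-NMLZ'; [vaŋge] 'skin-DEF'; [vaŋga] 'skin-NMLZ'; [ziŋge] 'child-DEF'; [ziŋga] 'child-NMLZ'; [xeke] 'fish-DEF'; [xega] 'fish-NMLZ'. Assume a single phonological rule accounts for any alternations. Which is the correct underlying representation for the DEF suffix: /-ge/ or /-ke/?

/-ke/

The DEF suffix surfaces as [-ge] and [-ke], depending on the final segment of the stem.
By contrast the NMLZ suffix keeps its initial [g] throughout — that segment must be underlying.
So the underlying form is /-ke/, and voiceless stops become voiced after a nasal.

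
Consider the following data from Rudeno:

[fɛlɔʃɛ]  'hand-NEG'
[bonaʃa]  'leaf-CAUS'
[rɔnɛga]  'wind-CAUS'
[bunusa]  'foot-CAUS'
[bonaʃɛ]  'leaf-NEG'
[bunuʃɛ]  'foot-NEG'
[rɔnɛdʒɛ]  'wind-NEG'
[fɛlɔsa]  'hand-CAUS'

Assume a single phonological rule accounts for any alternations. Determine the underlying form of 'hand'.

The stem for 'hand' ends in [ʃ] in [fɛlɔʃɛ] but [s] in [fɛlɔsa].
The stem 'leaf' ([bonaʃɛ], [bonaʃa]) shows [ʃ] unchanged in both environments, so [ʃ] cannot be basic with [s] derived before the CAUS suffix.
So /s/ is underlying, and a rule of palatalization before a front vowel — /g/ and /s/ become palato-alveolar [dʒ] and [ʃ] before a front vowel — gives [ʃ].
Hence 'hand' is /fɛlɔs/ underlyingly.

/fɛlɔs/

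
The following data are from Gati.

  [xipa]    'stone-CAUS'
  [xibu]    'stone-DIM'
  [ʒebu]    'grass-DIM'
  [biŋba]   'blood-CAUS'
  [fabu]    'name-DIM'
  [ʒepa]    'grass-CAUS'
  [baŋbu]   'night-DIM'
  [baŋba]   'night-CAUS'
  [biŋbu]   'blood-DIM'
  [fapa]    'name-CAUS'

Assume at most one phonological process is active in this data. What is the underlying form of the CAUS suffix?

The CAUS suffix surfaces as [-ba] and [-pa], depending on the final segment of the stem.
The DIM suffix, which begins with [b], is invariant after every stem; so [b] is not altered by any rule here.
The CAUS suffix is therefore /-pa/ underlyingly, with post-nasal voicing: voiceless stops become voiced after a nasal.

/-pa/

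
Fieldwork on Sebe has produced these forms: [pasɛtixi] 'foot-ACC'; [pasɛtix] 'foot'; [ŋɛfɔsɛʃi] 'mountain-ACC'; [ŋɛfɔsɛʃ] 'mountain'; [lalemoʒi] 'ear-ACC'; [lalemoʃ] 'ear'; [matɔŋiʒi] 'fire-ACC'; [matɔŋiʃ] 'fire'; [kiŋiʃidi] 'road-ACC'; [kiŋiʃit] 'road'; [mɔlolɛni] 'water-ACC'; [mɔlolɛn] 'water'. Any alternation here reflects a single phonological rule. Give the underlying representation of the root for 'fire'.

/matɔŋiʒ/

The stem for 'fire' ends in [ʒ] in [matɔŋiʒi] but [ʃ] in [matɔŋiʃ].
The stem 'mountain' ([ŋɛfɔsɛʃi], [ŋɛfɔsɛʃ]) shows [ʃ] unchanged in both environments, so [ʃ] cannot be basic with [ʒ] derived before the ACC suffix.
The alternation reflects word-final obstruent devoicing: voiced obstruents become voiceless word-finally. /ʒ/ is underlying.
Hence 'fire' is /matɔŋiʒ/ underlyingly.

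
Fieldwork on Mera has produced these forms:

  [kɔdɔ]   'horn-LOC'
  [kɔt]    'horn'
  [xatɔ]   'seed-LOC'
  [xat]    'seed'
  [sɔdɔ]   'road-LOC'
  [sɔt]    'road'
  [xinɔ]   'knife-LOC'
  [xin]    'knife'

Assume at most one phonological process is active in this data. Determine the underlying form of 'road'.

'road' shows [d] ~ [t] at the end of the stem ([sɔdɔ] vs [sɔt]).
If /t/ were underlying and a rule turned it into [d] before the LOC suffix, 'seed' would also alternate; but it has [t] in both [xatɔ] and [xat].
Therefore /d/ is basic and [t] is derived by word-final obstruent devoicing (voiced obstruents become voiceless word-finally).
The underlying form of 'road' is therefore /sɔd/.

/sɔd/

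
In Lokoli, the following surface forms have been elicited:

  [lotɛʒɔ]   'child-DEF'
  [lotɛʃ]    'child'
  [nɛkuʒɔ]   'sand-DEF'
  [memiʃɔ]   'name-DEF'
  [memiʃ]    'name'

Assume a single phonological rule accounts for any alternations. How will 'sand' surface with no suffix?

[nɛkuʃ]

The stem for 'child' ends in [ʒ] in [lotɛʒɔ] but [ʃ] in [lotɛʃ].
But 'name' keeps [ʃ] in both environments ([memiʃɔ], [memiʃ]), so there is no rule changing /ʃ/ to [ʒ] before the DEF suffix.
The alternation reflects word-final obstruent devoicing: voiced obstruents become voiceless word-finally. /ʒ/ is underlying.
From [nɛkuʒɔ] the stem 'sand' is /nɛkuʒ/; word-finally this yields [nɛkuʃ].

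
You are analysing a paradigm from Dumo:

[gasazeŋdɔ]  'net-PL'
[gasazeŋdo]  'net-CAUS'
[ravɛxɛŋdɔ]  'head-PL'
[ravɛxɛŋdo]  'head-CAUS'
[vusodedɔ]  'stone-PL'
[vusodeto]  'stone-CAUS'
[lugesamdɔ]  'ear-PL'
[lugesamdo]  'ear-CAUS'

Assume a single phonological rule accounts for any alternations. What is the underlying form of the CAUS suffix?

The CAUS suffix surfaces as [-do] and [-to], depending on the final segment of the stem.
By contrast the PL suffix keeps its initial [d] throughout — that segment must be underlying.
So the underlying form is /-to/, and voiceless stops become voiced after a nasal.

/-to/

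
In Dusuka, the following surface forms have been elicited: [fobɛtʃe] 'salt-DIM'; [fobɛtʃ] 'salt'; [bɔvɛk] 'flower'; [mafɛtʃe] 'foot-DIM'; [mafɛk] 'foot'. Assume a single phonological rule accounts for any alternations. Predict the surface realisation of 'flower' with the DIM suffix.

[bɔvɛtʃe]

The root 'foot' surfaces as [mafɛtʃe] and [mafɛk], with a stem-final [tʃ] ~ [k] alternation.
Compare 'salt', with invariant [tʃ] in [fobɛtʃe] and [fobɛtʃ]: an analysis with underlying /tʃ/ and a rule producing [k] in isolation would wrongly predict alternation here too.
Therefore /k/ is basic and [tʃ] is derived by palatalization before a front vowel (/k/ becomes palato-alveolar [tʃ] before a front vowel).
The one attested form of 'flower', [bɔvɛk], shows underlying /bɔvɛk/. Applying the same rule before a front vowel gives [bɔvɛtʃe].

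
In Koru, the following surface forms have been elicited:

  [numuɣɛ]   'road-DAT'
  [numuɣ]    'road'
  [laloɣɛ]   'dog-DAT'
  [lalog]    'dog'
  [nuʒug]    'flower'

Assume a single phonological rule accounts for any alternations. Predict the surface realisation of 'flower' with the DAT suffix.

The root 'dog' surfaces as [laloɣɛ] and [lalog], with a stem-final [ɣ] ~ [g] alternation.
If /ɣ/ were underlying and a rule turned it into [g] in isolation, 'road' would also alternate; but it has [ɣ] in both [numuɣɛ] and [numuɣ].
The underlying segment must be /g/; voiced stops become fricatives between vowels, yielding [ɣ] there.
The one attested form of 'flower', [nuʒug], shows underlying /nuʒug/. Applying the same rule between vowels gives [nuʒuɣɛ].

[nuʒuɣɛ]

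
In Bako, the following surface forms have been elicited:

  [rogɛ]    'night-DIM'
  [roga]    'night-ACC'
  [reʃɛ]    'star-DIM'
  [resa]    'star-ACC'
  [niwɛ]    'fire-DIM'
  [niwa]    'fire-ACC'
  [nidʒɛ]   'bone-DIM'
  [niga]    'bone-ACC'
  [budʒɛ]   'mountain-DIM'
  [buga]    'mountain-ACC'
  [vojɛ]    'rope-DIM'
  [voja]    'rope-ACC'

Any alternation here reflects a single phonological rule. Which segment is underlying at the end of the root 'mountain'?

/dʒ/

'mountain' shows [dʒ] ~ [g] at the end of the stem ([budʒɛ] vs [buga]).
If /g/ were underlying and a rule turned it into [dʒ] before the DIM suffix, 'night' would also alternate; but it has [g] in both [rogɛ] and [roga].
So /dʒ/ is underlying, and a rule of depalatalization — palato-alveolar /dʒ/ and /ʃ/ become [g] and [s] when no front vowel follows — gives [g].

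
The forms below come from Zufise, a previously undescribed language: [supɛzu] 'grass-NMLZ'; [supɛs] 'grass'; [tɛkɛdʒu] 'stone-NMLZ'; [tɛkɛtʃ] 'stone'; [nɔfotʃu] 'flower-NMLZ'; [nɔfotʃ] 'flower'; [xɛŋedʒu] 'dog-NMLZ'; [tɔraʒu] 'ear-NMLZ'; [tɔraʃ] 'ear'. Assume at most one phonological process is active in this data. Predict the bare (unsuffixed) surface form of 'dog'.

The stem for 'stone' ends in [dʒ] in [tɛkɛdʒu] but [tʃ] in [tɛkɛtʃ].
If /tʃ/ were underlying and a rule turned it into [dʒ] before the NMLZ suffix, 'flower' would also alternate; but it has [tʃ] in both [nɔfotʃu] and [nɔfotʃ].
Therefore /dʒ/ is basic and [tʃ] is derived by word-final obstruent devoicing (voiced obstruents become voiceless word-finally).
From [xɛŋedʒu] the stem 'dog' is /xɛŋedʒ/; word-finally this yields [xɛŋetʃ].

[xɛŋetʃ]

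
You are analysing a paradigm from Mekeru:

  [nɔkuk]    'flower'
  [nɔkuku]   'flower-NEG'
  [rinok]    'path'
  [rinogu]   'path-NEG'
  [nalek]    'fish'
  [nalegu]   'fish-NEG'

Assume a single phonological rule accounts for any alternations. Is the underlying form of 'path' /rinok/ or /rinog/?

In [rinok] and [rinogu] the final segment of 'path' alternates: [k] ~ [g].
But 'flower' keeps [k] in both environments ([nɔkuk], [nɔkuku]), so there is no rule changing /k/ to [g] before the NEG suffix.
So /g/ is underlying, and a rule of word-final obstruent devoicing — voiced obstruents become voiceless word-finally — gives [k].

/rinog/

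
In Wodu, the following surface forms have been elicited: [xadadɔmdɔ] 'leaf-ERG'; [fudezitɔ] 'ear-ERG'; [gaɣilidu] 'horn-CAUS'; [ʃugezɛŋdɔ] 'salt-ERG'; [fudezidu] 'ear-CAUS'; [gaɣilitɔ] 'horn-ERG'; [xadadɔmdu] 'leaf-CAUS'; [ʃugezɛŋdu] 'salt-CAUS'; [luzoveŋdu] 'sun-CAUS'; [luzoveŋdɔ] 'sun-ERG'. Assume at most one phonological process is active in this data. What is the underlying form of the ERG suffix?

/-tɔ/

The ERG suffix surfaces as [-dɔ] and [-tɔ], depending on the final segment of the stem.
By contrast the CAUS suffix keeps its initial [d] throughout — that segment must be underlying.
So the underlying form is /-tɔ/, and voiceless stops become voiced after a nasal.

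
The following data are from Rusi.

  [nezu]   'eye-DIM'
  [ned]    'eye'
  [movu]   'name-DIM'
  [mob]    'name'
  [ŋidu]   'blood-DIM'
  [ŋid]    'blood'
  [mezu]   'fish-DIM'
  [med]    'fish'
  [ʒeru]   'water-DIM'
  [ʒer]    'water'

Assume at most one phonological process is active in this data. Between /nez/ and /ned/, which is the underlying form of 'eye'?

The stem for 'eye' ends in [z] in [nezu] but [d] in [ned].
But 'blood' keeps [d] in both environments ([ŋidu], [ŋid]), so there is no rule changing /d/ to [z] before the DIM suffix.
Therefore /z/ is basic and [d] is derived by word-final hardening (voiced fricatives become stops word-finally).

/nez/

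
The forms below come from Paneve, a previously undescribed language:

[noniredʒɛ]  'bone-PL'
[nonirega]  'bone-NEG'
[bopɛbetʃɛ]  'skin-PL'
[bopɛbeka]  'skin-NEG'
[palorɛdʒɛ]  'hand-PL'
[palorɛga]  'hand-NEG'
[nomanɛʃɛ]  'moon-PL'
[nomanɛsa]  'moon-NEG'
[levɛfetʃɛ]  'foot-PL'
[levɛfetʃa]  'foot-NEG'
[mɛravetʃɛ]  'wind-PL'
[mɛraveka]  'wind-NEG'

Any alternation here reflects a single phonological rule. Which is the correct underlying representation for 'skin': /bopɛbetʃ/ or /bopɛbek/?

'skin' shows [tʃ] ~ [k] at the end of the stem ([bopɛbetʃɛ] vs [bopɛbeka]).
The stem 'foot' ([levɛfetʃɛ], [levɛfetʃa]) shows [tʃ] unchanged in both environments, so [tʃ] cannot be basic with [k] derived before the NEG suffix.
So /k/ is underlying, and a rule of palatalization before a front vowel — /k/, /g/ and /s/ become palato-alveolar [tʃ], [dʒ] and [ʃ] before a front vowel — gives [tʃ].

/bopɛbek/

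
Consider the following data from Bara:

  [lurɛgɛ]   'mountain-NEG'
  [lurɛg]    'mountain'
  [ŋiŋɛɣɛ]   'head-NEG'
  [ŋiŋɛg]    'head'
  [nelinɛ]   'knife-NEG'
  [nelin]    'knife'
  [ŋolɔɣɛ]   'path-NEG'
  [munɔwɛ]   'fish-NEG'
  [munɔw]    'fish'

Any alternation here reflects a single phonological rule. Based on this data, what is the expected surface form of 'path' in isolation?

'head' shows [ɣ] ~ [g] at the end of the stem ([ŋiŋɛɣɛ] vs [ŋiŋɛg]).
But 'mountain' keeps [g] in both environments ([lurɛgɛ], [lurɛg]), so there is no rule changing /g/ to [ɣ] before the NEG suffix.
The alternation reflects word-final hardening: voiced fricatives become stops word-finally. /ɣ/ is underlying.
The one attested form of 'path', [ŋolɔɣɛ], shows underlying /ŋolɔɣ/. Applying the same rule word-finally gives [ŋolɔg].

[ŋolɔg]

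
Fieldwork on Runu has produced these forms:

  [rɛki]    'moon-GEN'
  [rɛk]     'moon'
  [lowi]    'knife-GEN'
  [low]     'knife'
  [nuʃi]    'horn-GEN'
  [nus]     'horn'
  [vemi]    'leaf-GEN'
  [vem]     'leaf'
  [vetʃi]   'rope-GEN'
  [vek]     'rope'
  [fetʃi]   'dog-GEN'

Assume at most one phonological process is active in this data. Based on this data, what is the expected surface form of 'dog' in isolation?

In [vetʃi] and [vek] the final segment of 'rope' alternates: [tʃ] ~ [k].
The stem 'moon' ([rɛki], [rɛk]) shows [k] unchanged in both environments, so [k] cannot be basic with [tʃ] derived before the GEN suffix.
Therefore /tʃ/ is basic and [k] is derived by depalatalization (palato-alveolar /tʃ/ and /ʃ/ become [k] and [s] when no front vowel follows).
From [fetʃi] the stem 'dog' is /fetʃ/; when no front vowel follows this yields [fek].

[fek]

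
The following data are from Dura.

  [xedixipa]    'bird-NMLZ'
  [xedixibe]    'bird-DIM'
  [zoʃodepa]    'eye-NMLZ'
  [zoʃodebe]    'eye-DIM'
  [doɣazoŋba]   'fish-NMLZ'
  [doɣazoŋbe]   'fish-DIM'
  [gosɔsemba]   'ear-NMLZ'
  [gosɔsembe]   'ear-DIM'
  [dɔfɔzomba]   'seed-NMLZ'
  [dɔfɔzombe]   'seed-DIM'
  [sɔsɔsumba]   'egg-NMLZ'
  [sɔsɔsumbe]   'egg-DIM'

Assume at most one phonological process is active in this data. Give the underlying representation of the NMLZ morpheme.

The NMLZ morpheme has two allomorphs, [-ba] and [-pa].
By contrast the DIM suffix keeps its initial [b] throughout — that segment must be underlying.
The NMLZ suffix is therefore /-pa/ underlyingly, with post-nasal voicing: voiceless stops become voiced after a nasal.

/-pa/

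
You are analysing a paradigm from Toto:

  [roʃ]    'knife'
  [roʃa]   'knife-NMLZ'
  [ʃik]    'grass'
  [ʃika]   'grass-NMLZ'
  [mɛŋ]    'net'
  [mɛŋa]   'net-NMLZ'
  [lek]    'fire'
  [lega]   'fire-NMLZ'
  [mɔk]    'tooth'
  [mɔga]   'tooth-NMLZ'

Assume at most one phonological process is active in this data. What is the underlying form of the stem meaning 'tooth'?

/mɔg/

In [mɔk] and [mɔga] the final segment of 'tooth' alternates: [k] ~ [g].
Compare 'grass', with invariant [k] in [ʃik] and [ʃika]: an analysis with underlying /k/ and a rule producing [g] before the NMLZ suffix would wrongly predict alternation here too.
So /g/ is underlying, and a rule of word-final obstruent devoicing — voiced obstruents become voiceless word-finally — gives [k].
The underlying form of 'tooth' is therefore /mɔg/.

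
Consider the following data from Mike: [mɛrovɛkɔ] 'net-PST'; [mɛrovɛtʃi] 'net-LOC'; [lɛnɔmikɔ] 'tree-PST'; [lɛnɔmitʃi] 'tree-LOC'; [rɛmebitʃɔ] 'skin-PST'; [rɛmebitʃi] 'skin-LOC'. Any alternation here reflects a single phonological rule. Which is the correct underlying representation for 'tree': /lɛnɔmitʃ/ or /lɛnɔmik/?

In [lɛnɔmikɔ] and [lɛnɔmitʃi] the final segment of 'tree' alternates: [k] ~ [tʃ].
If /tʃ/ were underlying and a rule turned it into [k] before the PST suffix, 'skin' would also alternate; but it has [tʃ] in both [rɛmebitʃɔ] and [rɛmebitʃi].
The alternation reflects palatalization before a front vowel: /k/ becomes palato-alveolar [tʃ] before a front vowel. /k/ is underlying.

/lɛnɔmik/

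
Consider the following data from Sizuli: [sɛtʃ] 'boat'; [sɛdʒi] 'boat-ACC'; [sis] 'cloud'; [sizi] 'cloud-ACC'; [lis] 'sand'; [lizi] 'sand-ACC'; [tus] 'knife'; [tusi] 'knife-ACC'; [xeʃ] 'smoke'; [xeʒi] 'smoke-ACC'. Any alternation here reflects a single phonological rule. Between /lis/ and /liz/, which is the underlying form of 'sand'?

'sand' shows [s] ~ [z] at the end of the stem ([lis] vs [lizi]).
The stem 'knife' ([tus], [tusi]) shows [s] unchanged in both environments, so [s] cannot be basic with [z] derived before the ACC suffix.
Therefore /z/ is basic and [s] is derived by word-final obstruent devoicing (voiced obstruents become voiceless word-finally).

/liz/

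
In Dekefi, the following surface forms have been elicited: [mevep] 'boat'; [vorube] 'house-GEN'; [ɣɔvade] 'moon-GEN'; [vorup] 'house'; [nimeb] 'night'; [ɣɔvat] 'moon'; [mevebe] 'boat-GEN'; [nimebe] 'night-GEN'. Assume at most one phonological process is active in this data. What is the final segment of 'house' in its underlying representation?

/p/

In [vorube] and [vorup] the final segment of 'house' alternates: [b] ~ [p].
But 'night' keeps [b] in both environments ([nimebe], [nimeb]), so there is no rule changing /b/ to [p] in isolation.
The underlying segment must be /p/; voiceless stops become voiced between vowels, yielding [b] there.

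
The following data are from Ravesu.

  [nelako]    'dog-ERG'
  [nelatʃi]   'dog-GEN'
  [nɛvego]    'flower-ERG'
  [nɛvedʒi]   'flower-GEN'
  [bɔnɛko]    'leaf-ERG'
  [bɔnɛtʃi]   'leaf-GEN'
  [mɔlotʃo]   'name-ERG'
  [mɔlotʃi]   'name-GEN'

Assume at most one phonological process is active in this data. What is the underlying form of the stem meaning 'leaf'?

The root 'leaf' surfaces as [bɔnɛko] and [bɔnɛtʃi], with a stem-final [k] ~ [tʃ] alternation.
The stem 'name' ([mɔlotʃo], [mɔlotʃi]) shows [tʃ] unchanged in both environments, so [tʃ] cannot be basic with [k] derived before the ERG suffix.
Therefore /k/ is basic and [tʃ] is derived by palatalization before a front vowel (/k/ and /g/ become palato-alveolar [tʃ] and [dʒ] before a front vowel).
So 'leaf' = /bɔnɛk/.

/bɔnɛk/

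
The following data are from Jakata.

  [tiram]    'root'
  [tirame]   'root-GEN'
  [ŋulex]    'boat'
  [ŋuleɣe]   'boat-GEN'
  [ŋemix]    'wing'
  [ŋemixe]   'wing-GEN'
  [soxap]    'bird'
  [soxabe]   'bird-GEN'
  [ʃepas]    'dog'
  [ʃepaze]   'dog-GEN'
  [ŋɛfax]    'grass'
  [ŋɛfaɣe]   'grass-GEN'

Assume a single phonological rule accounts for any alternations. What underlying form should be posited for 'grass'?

/ŋɛfaɣ/

In [ŋɛfax] and [ŋɛfaɣe] the final segment of 'grass' alternates: [x] ~ [ɣ].
Compare 'wing', with invariant [x] in [ŋemix] and [ŋemixe]: an analysis with underlying /x/ and a rule producing [ɣ] before the GEN suffix would wrongly predict alternation here too.
The underlying segment must be /ɣ/; voiced obstruents become voiceless word-finally, yielding [x] there.
So 'grass' = /ŋɛfaɣ/.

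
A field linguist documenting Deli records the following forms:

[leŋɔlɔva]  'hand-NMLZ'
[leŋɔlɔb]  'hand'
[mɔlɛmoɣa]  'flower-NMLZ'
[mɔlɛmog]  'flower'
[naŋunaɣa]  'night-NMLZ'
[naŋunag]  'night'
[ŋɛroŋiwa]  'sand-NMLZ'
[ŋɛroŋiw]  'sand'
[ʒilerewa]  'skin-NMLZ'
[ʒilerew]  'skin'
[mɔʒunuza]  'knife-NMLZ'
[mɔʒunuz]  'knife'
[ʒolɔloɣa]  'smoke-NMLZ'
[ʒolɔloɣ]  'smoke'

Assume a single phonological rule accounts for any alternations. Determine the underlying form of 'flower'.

/mɔlɛmog/

The root 'flower' surfaces as [mɔlɛmoɣa] and [mɔlɛmog], with a stem-final [ɣ] ~ [g] alternation.
The stem 'smoke' ([ʒolɔloɣa], [ʒolɔloɣ]) shows [ɣ] unchanged in both environments, so [ɣ] cannot be basic with [g] derived in isolation.
Therefore /g/ is basic and [ɣ] is derived by intervocalic spirantization (voiced stops become fricatives between vowels).
Hence 'flower' is /mɔlɛmog/ underlyingly.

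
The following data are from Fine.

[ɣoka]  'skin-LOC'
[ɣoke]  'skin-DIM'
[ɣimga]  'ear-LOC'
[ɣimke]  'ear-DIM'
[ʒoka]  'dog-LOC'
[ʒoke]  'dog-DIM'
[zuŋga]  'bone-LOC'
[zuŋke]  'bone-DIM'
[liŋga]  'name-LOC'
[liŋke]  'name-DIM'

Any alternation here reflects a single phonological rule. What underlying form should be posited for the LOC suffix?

The LOC morpheme has two allomorphs, [-ga] and [-ka].
By contrast the DIM suffix keeps its initial [k] throughout — that segment must be underlying.
The LOC suffix is therefore /-ga/ underlyingly, with post-vocalic devoicing: voiced stops become voiceless after a vowel.

/-ga/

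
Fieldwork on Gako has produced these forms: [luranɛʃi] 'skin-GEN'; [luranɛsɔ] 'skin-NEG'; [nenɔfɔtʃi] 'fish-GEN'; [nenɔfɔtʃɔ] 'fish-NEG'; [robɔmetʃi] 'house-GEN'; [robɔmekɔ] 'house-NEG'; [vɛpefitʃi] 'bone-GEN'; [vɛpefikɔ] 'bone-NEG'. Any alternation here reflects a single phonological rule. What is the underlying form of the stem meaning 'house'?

/robɔmek/

The root 'house' surfaces as [robɔmetʃi] and [robɔmekɔ], with a stem-final [tʃ] ~ [k] alternation.
The stem 'fish' ([nenɔfɔtʃi], [nenɔfɔtʃɔ]) shows [tʃ] unchanged in both environments, so [tʃ] cannot be basic with [k] derived before the NEG suffix.
The underlying segment must be /k/; /k/ and /s/ become palato-alveolar [tʃ] and [ʃ] before a front vowel, yielding [tʃ] there.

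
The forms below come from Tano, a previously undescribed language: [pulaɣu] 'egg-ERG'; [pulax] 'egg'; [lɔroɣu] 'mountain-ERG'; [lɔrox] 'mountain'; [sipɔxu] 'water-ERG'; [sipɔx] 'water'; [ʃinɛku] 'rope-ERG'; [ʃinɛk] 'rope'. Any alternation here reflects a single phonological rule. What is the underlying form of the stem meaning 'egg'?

The root 'egg' surfaces as [pulaɣu] and [pulax], with a stem-final [ɣ] ~ [x] alternation.
If /x/ were underlying and a rule turned it into [ɣ] before the ERG suffix, 'water' would also alternate; but it has [x] in both [sipɔxu] and [sipɔx].
The underlying segment must be /ɣ/; voiced obstruents become voiceless word-finally, yielding [x] there.
The underlying form of 'egg' is therefore /pulaɣ/.

/pulaɣ/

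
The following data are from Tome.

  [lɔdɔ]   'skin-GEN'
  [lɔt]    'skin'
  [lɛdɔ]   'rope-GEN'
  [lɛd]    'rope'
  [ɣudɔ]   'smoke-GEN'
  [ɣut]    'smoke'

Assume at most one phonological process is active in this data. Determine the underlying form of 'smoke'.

The root 'smoke' surfaces as [ɣudɔ] and [ɣut], with a stem-final [d] ~ [t] alternation.
Compare 'rope', with invariant [d] in [lɛdɔ] and [lɛd]: an analysis with underlying /d/ and a rule producing [t] in isolation would wrongly predict alternation here too.
The underlying segment must be /t/; voiceless stops become voiced between vowels, yielding [d] there.

/ɣut/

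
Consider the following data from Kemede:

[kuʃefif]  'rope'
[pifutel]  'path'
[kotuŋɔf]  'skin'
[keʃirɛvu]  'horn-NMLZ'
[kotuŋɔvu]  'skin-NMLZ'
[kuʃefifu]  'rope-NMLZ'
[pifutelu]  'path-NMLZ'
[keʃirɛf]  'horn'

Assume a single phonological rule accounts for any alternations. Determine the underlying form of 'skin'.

The root 'skin' surfaces as [kotuŋɔvu] and [kotuŋɔf], with a stem-final [v] ~ [f] alternation.
If /f/ were underlying and a rule turned it into [v] before the NMLZ suffix, 'rope' would also alternate; but it has [f] in both [kuʃefifu] and [kuʃefif].
So /v/ is underlying, and a rule of word-final obstruent devoicing — voiced obstruents become voiceless word-finally — gives [f].

/kotuŋɔv/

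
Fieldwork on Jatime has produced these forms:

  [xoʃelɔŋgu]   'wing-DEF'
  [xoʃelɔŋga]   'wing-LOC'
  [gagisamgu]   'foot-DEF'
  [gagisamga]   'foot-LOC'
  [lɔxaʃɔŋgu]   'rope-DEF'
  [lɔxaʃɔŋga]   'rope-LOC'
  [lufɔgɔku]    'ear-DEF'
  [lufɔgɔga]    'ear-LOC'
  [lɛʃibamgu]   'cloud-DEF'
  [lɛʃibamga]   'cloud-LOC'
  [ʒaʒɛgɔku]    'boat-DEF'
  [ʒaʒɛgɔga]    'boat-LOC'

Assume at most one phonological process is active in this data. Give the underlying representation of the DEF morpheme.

/-ku/

The DEF morpheme has two allomorphs, [-gu] and [-ku].
The LOC suffix, which begins with [g], is invariant after every stem; so [g] is not altered by any rule here.
The DEF suffix is therefore /-ku/ underlyingly, with post-nasal voicing: voiceless stops become voiced after a nasal.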